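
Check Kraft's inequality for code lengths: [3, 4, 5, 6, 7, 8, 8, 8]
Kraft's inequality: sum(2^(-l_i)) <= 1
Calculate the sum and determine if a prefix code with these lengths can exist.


Sum = 2^(-3) + 2^(-4) + 2^(-5) + 2^(-6) + 2^(-7) + 2^(-8) + 2^(-8) + 2^(-8)
    = 0.125 + 0.0625 + 0.03125 + 0.015625 + 0.0078125 + 0.00390625 + 0.00390625 + 0.00390625
    = 65/256 = 0.25390625
Since 0.25390625 <= 1, Kraft's inequality IS satisfied.
A prefix code with these lengths CAN exist.

Kraft sum = 0.25390625. Satisfied.


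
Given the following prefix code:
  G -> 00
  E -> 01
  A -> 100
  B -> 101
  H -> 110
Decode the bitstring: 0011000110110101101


Decoding step by step:
Bits 00 -> G
Bits 110 -> H
Bits 00 -> G
Bits 110 -> H
Bits 110 -> H
Bits 101 -> B
Bits 101 -> B


Decoded message: GHGHHBB


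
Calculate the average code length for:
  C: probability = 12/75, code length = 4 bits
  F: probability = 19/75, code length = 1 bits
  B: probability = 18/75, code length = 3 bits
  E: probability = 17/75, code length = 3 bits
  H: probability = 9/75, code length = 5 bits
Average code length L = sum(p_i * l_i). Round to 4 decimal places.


Weighted contributions p_i * l_i:
  C: (12/75) * 4 = 48/75
  F: (19/75) * 1 = 19/75
  B: (18/75) * 3 = 54/75
  E: (17/75) * 3 = 51/75
  H: (9/75) * 5 = 45/75
Sum = (48 + 19 + 54 + 51 + 45)/75 = 217/75

L = 217/75 = 2.8933 bits/symbol


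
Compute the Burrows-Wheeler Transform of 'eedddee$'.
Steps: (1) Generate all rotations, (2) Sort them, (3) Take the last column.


Rotations (sorted):
  0: $eedddee -> last char: e
  1: dddee$ee -> last char: e
  2: ddee$eed -> last char: d
  3: dee$eedd -> last char: d
  4: e$eeddde -> last char: e
  5: edddee$e -> last char: e
  6: ee$eeddd -> last char: d
  7: eedddee$ -> last char: $


BWT = eeddeed$


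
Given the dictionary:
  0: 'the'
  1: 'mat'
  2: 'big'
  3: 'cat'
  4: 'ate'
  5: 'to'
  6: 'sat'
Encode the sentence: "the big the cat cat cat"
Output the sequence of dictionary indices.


Look up each word in the dictionary:
  'the' -> 0
  'big' -> 2
  'the' -> 0
  'cat' -> 3
  'cat' -> 3
  'cat' -> 3

Encoded: [0, 2, 0, 3, 3, 3]


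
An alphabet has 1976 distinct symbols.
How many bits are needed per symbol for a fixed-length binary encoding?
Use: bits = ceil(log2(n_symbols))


log2(1976) = 10.9484
Bracket: 2^10 = 1024 < 1976 <= 2^11 = 2048
So ceil(log2(1976)) = 11

bits = ceil(log2(1976)) = ceil(10.9484) = 11 bits


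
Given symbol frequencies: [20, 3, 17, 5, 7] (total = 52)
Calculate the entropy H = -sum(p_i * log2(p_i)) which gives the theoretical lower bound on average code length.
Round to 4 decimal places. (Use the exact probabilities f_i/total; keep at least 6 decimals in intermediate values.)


Per-symbol terms -p_i * log2(p_i) with p_i = f_i/52:
  p = 20/52 = 0.384615: log2(p) = -1.378512, -p*log2(p) = 0.530197
  p = 3/52 = 0.057692: log2(p) = -4.115477, -p*log2(p) = 0.237431
  p = 17/52 = 0.326923: log2(p) = -1.612977, -p*log2(p) = 0.527319
  p = 5/52 = 0.096154: log2(p) = -3.378512, -p*log2(p) = 0.324857
  p = 7/52 = 0.134615: log2(p) = -2.893085, -p*log2(p) = 0.389454
H = 0.530197 + 0.237431 + 0.527319 + 0.324857 + 0.389454 = 2.009258

H = 2.0093 bits/symbol


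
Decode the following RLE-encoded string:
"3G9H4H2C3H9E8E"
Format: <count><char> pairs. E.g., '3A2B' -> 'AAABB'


Expanding each <count><char> pair:
  3G -> 'GGG'
  9H -> 'HHHHHHHHH'
  4H -> 'HHHH'
  2C -> 'CC'
  3H -> 'HHH'
  9E -> 'EEEEEEEEE'
  8E -> 'EEEEEEEE'

Decoded = GGGHHHHHHHHHHHHHCCHHHEEEEEEEEEEEEEEEEE


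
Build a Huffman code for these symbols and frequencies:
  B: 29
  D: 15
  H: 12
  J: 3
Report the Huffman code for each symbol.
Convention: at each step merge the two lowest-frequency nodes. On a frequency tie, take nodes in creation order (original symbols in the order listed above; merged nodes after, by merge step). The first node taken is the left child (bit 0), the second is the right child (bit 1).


Huffman tree construction:
Step 1: Merge J(3) + H(12) = 15
Step 2: Merge D(15) + (J+H)(15) = 30
Step 3: Merge B(29) + (D+(J+H))(30) = 59
Read each symbol's code off the tree from the root (left child = 0, right child = 1).

Codes:
  B: 0 (length 1)
  D: 10 (length 2)
  H: 111 (length 3)
  J: 110 (length 3)
Average code length: 104/59 = 1.7627 bits/symbol


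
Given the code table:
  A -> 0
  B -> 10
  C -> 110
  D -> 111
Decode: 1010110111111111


Decoding:
10 -> B
10 -> B
110 -> C
111 -> D
111 -> D
111 -> D


Result: BBCDDD


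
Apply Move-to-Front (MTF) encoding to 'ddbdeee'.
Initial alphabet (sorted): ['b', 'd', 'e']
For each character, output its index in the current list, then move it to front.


MTF encoding:
'd': index 1 in ['b', 'd', 'e'] -> ['d', 'b', 'e']
'd': index 0 in ['d', 'b', 'e'] -> ['d', 'b', 'e']
'b': index 1 in ['d', 'b', 'e'] -> ['b', 'd', 'e']
'd': index 1 in ['b', 'd', 'e'] -> ['d', 'b', 'e']
'e': index 2 in ['d', 'b', 'e'] -> ['e', 'd', 'b']
'e': index 0 in ['e', 'd', 'b'] -> ['e', 'd', 'b']
'e': index 0 in ['e', 'd', 'b'] -> ['e', 'd', 'b']


Output: [1, 0, 1, 1, 2, 0, 0]


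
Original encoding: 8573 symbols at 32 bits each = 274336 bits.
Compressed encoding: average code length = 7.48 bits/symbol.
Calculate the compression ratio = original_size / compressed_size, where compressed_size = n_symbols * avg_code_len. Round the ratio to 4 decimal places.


original_size = n_symbols * orig_bits = 8573 * 32 = 274336 bits
compressed_size = n_symbols * avg_code_len = 8573 * 7.48 = 64126.04 bits
ratio = original_size / compressed_size = 274336 / 64126.04 = 4.2781

Compression ratio = 4.2781


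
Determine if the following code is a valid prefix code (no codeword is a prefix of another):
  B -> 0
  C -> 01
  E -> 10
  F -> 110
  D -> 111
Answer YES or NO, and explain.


Checking each pair (does one codeword prefix another?):
  B='0' vs C='01': prefix -- VIOLATION

NO -- this is NOT a valid prefix code. B (0) is a prefix of C (01).


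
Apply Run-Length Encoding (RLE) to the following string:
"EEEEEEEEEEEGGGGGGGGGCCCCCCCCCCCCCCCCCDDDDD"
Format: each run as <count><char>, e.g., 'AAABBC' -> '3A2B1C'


Scanning runs left to right:
  i=0: run of 'E' x 11 -> '11E'
  i=11: run of 'G' x 9 -> '9G'
  i=20: run of 'C' x 17 -> '17C'
  i=37: run of 'D' x 5 -> '5D'

RLE = 11E9G17C5D


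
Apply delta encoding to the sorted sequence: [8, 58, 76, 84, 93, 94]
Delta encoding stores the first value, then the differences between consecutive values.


First value: 8
Deltas:
  58 - 8 = 50
  76 - 58 = 18
  84 - 76 = 8
  93 - 84 = 9
  94 - 93 = 1


Delta encoded: [8, 50, 18, 8, 9, 1]


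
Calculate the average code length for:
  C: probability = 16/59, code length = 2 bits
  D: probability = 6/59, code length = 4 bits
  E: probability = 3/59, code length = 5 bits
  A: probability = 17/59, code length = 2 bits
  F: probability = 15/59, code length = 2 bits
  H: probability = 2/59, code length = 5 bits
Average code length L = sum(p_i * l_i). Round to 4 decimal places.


Weighted contributions p_i * l_i:
  C: (16/59) * 2 = 32/59
  D: (6/59) * 4 = 24/59
  E: (3/59) * 5 = 15/59
  A: (17/59) * 2 = 34/59
  F: (15/59) * 2 = 30/59
  H: (2/59) * 5 = 10/59
Sum = (32 + 24 + 15 + 34 + 30 + 10)/59 = 145/59

L = 145/59 = 2.4576 bits/symbol


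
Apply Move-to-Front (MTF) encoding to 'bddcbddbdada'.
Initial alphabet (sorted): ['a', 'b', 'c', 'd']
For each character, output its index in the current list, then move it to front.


MTF encoding:
'b': index 1 in ['a', 'b', 'c', 'd'] -> ['b', 'a', 'c', 'd']
'd': index 3 in ['b', 'a', 'c', 'd'] -> ['d', 'b', 'a', 'c']
'd': index 0 in ['d', 'b', 'a', 'c'] -> ['d', 'b', 'a', 'c']
'c': index 3 in ['d', 'b', 'a', 'c'] -> ['c', 'd', 'b', 'a']
'b': index 2 in ['c', 'd', 'b', 'a'] -> ['b', 'c', 'd', 'a']
'd': index 2 in ['b', 'c', 'd', 'a'] -> ['d', 'b', 'c', 'a']
'd': index 0 in ['d', 'b', 'c', 'a'] -> ['d', 'b', 'c', 'a']
'b': index 1 in ['d', 'b', 'c', 'a'] -> ['b', 'd', 'c', 'a']
'd': index 1 in ['b', 'd', 'c', 'a'] -> ['d', 'b', 'c', 'a']
'a': index 3 in ['d', 'b', 'c', 'a'] -> ['a', 'd', 'b', 'c']
'd': index 1 in ['a', 'd', 'b', 'c'] -> ['d', 'a', 'b', 'c']
'a': index 1 in ['d', 'a', 'b', 'c'] -> ['a', 'd', 'b', 'c']


Output: [1, 3, 0, 3, 2, 2, 0, 1, 1, 3, 1, 1]


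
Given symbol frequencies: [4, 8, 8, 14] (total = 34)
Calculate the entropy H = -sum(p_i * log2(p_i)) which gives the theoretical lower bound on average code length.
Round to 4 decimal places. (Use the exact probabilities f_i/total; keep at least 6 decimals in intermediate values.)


Per-symbol terms -p_i * log2(p_i) with p_i = f_i/34:
  p = 4/34 = 0.117647: log2(p) = -3.087463, -p*log2(p) = 0.363231
  p = 8/34 = 0.235294: log2(p) = -2.087463, -p*log2(p) = 0.491168
  p = 8/34 = 0.235294: log2(p) = -2.087463, -p*log2(p) = 0.491168
  p = 14/34 = 0.411765: log2(p) = -1.280108, -p*log2(p) = 0.527103
H = 0.363231 + 0.491168 + 0.491168 + 0.527103 = 1.872670

H = 1.8727 bits/symbol


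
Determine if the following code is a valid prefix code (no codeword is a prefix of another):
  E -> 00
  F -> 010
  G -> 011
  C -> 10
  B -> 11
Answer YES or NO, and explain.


Checking each pair (does one codeword prefix another?):
  E='00' vs F='010': no prefix
  E='00' vs G='011': no prefix
  E='00' vs C='10': no prefix
  E='00' vs B='11': no prefix
  F='010' vs E='00': no prefix
  F='010' vs G='011': no prefix
  F='010' vs C='10': no prefix
  F='010' vs B='11': no prefix
  G='011' vs E='00': no prefix
  G='011' vs F='010': no prefix
  G='011' vs C='10': no prefix
  G='011' vs B='11': no prefix
  C='10' vs E='00': no prefix
  C='10' vs F='010': no prefix
  C='10' vs G='011': no prefix
  C='10' vs B='11': no prefix
  B='11' vs E='00': no prefix
  B='11' vs F='010': no prefix
  B='11' vs G='011': no prefix
  B='11' vs C='10': no prefix
No violation found over all pairs.

YES -- this is a valid prefix code. No codeword is a prefix of any other codeword.


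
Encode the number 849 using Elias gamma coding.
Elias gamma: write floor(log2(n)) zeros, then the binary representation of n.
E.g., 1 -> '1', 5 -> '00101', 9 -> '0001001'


num_bits = floor(log2(849)) + 1 = 10
leading_zeros = num_bits - 1 = 9
binary(849) = 1101010001

Elias gamma(849) = '000000000' + '1101010001' = 0000000001101010001 (19 bits)


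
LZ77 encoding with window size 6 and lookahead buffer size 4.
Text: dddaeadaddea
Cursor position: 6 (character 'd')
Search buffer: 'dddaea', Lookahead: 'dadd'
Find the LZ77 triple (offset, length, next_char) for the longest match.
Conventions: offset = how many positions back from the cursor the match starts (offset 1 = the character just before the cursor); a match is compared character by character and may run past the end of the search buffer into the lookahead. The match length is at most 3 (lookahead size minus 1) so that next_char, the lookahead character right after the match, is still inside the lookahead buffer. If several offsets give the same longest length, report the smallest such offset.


Try each offset into the search buffer:
  offset=1 (pos 5, char 'a'): match length 0
  offset=2 (pos 4, char 'e'): match length 0
  offset=3 (pos 3, char 'a'): match length 0
  offset=4 (pos 2, char 'd'): match length 2
  offset=5 (pos 1, char 'd'): match length 1
  offset=6 (pos 0, char 'd'): match length 1
Longest match has length 2 at offset 4.
next_char = character at position 6 + 2 = 8 -> 'd'

Best match: offset=4, length=2 (matching 'da' starting at position 2)
LZ77 triple: (4, 2, 'd')


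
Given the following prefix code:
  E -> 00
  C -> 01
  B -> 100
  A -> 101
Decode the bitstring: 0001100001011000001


Decoding step by step:
Bits 00 -> E
Bits 01 -> C
Bits 100 -> B
Bits 00 -> E
Bits 101 -> A
Bits 100 -> B
Bits 00 -> E
Bits 01 -> C


Decoded message: ECBEABEC


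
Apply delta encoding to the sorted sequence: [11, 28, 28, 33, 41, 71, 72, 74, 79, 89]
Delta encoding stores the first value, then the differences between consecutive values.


First value: 11
Deltas:
  28 - 11 = 17
  28 - 28 = 0
  33 - 28 = 5
  41 - 33 = 8
  71 - 41 = 30
  72 - 71 = 1
  74 - 72 = 2
  79 - 74 = 5
  89 - 79 = 10


Delta encoded: [11, 17, 0, 5, 8, 30, 1, 2, 5, 10]


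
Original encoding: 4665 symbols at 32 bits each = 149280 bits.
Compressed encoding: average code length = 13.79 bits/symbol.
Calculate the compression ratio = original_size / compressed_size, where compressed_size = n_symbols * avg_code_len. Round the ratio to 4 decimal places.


original_size = n_symbols * orig_bits = 4665 * 32 = 149280 bits
compressed_size = n_symbols * avg_code_len = 4665 * 13.79 = 64330.35 bits
ratio = original_size / compressed_size = 149280 / 64330.35 = 2.3205

Compression ratio = 2.3205


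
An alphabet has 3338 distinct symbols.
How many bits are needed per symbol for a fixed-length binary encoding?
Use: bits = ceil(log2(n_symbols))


log2(3338) = 11.7048
Bracket: 2^11 = 2048 < 3338 <= 2^12 = 4096
So ceil(log2(3338)) = 12

bits = ceil(log2(3338)) = ceil(11.7048) = 12 bits


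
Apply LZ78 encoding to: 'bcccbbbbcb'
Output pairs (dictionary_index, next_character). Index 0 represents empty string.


LZ78 encoding steps:
Dictionary: {0: ''}
Step 1: w='' (idx 0), next='b' -> output (0, 'b'), add 'b' as idx 1
Step 2: w='' (idx 0), next='c' -> output (0, 'c'), add 'c' as idx 2
Step 3: w='c' (idx 2), next='c' -> output (2, 'c'), add 'cc' as idx 3
Step 4: w='b' (idx 1), next='b' -> output (1, 'b'), add 'bb' as idx 4
Step 5: w='bb' (idx 4), next='c' -> output (4, 'c'), add 'bbc' as idx 5
Step 6: w='b' (idx 1), end of input -> output (1, '')


Encoded: [(0, 'b'), (0, 'c'), (2, 'c'), (1, 'b'), (4, 'c'), (1, '')]


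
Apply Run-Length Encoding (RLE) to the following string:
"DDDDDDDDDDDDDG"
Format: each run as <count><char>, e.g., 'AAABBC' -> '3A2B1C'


Scanning runs left to right:
  i=0: run of 'D' x 13 -> '13D'
  i=13: run of 'G' x 1 -> '1G'

RLE = 13D1G


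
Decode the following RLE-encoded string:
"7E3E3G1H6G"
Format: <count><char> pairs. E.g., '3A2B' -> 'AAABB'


Expanding each <count><char> pair:
  7E -> 'EEEEEEE'
  3E -> 'EEE'
  3G -> 'GGG'
  1H -> 'H'
  6G -> 'GGGGGG'

Decoded = EEEEEEEEEEGGGHGGGGGG


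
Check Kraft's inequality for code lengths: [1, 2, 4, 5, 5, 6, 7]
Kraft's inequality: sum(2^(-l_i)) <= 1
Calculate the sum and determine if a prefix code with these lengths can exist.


Sum = 2^(-1) + 2^(-2) + 2^(-4) + 2^(-5) + 2^(-5) + 2^(-6) + 2^(-7)
    = 0.5 + 0.25 + 0.0625 + 0.03125 + 0.03125 + 0.015625 + 0.0078125
    = 115/128 = 0.8984375
Since 0.8984375 <= 1, Kraft's inequality IS satisfied.
A prefix code with these lengths CAN exist.

Kraft sum = 0.8984375. Satisfied.


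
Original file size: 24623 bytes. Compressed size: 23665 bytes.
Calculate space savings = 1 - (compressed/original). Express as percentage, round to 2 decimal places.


ratio = compressed/original = 23665/24623 = 0.961093
savings = 1 - ratio = 1 - 0.961093 = 0.038907
as a percentage: 0.038907 * 100 = 3.89%

Space savings = 1 - 23665/24623 = 3.89%


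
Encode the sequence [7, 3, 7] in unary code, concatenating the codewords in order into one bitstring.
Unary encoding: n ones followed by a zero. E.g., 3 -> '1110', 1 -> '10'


Encode each number as n ones followed by a terminating 0:
  7 -> 11111110 (8 bits)
  3 -> 1110 (4 bits)
  7 -> 11111110 (8 bits)
Total length = 8 + 4 + 8 = 20 bits.

Unary([7, 3, 7]) = 11111110111011111110 (20 bits)


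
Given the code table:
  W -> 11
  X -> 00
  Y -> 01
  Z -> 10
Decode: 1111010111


Decoding:
11 -> W
11 -> W
01 -> Y
01 -> Y
11 -> W


Result: WWYYW


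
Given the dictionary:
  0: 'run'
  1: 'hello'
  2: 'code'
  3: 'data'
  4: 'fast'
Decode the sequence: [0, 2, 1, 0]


Look up each index in the dictionary:
  0 -> 'run'
  2 -> 'code'
  1 -> 'hello'
  0 -> 'run'

Decoded: "run code hello run"


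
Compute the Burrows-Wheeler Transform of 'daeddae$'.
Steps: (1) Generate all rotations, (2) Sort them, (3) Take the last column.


Rotations (sorted):
  0: $daeddae -> last char: e
  1: ae$daedd -> last char: d
  2: aeddae$d -> last char: d
  3: dae$daed -> last char: d
  4: daeddae$ -> last char: $
  5: ddae$dae -> last char: e
  6: e$daedda -> last char: a
  7: eddae$da -> last char: a


BWT = eddd$eaa


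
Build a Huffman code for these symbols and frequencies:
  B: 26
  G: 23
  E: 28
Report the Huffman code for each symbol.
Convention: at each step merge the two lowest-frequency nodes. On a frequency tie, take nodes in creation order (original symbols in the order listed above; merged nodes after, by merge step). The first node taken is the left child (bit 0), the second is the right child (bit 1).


Huffman tree construction:
Step 1: Merge G(23) + B(26) = 49
Step 2: Merge E(28) + (G+B)(49) = 77
Read each symbol's code off the tree from the root (left child = 0, right child = 1).

Codes:
  B: 11 (length 2)
  G: 10 (length 2)
  E: 0 (length 1)
Average code length: 126/77 = 1.6364 bits/symbol


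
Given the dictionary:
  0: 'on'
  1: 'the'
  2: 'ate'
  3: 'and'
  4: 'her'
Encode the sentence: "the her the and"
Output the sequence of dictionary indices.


Look up each word in the dictionary:
  'the' -> 1
  'her' -> 4
  'the' -> 1
  'and' -> 3

Encoded: [1, 4, 1, 3]


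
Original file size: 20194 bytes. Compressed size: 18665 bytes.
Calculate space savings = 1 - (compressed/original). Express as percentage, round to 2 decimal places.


ratio = compressed/original = 18665/20194 = 0.924284
savings = 1 - ratio = 1 - 0.924284 = 0.075716
as a percentage: 0.075716 * 100 = 7.57%

Space savings = 1 - 18665/20194 = 7.57%


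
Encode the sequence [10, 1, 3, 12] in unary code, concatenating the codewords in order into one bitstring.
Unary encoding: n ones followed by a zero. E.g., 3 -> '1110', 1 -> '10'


Encode each number as n ones followed by a terminating 0:
  10 -> 11111111110 (11 bits)
  1 -> 10 (2 bits)
  3 -> 1110 (4 bits)
  12 -> 1111111111110 (13 bits)
Total length = 11 + 2 + 4 + 13 = 30 bits.

Unary([10, 1, 3, 12]) = 111111111101011101111111111110 (30 bits)


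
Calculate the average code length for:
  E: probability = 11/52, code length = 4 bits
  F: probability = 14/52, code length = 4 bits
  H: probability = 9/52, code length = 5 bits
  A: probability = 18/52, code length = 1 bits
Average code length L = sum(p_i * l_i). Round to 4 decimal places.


Weighted contributions p_i * l_i:
  E: (11/52) * 4 = 44/52
  F: (14/52) * 4 = 56/52
  H: (9/52) * 5 = 45/52
  A: (18/52) * 1 = 18/52
Sum = (44 + 56 + 45 + 18)/52 = 163/52

L = 163/52 = 3.1346 bits/symbol


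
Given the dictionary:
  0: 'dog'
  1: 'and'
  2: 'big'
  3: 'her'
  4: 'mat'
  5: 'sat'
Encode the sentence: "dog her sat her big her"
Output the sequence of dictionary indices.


Look up each word in the dictionary:
  'dog' -> 0
  'her' -> 3
  'sat' -> 5
  'her' -> 3
  'big' -> 2
  'her' -> 3

Encoded: [0, 3, 5, 3, 2, 3]


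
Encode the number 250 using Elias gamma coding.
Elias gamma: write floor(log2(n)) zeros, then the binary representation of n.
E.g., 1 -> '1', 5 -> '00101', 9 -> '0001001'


num_bits = floor(log2(250)) + 1 = 8
leading_zeros = num_bits - 1 = 7
binary(250) = 11111010

Elias gamma(250) = '0000000' + '11111010' = 000000011111010 (15 bits)


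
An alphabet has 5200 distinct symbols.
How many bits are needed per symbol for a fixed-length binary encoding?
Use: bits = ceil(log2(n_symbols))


log2(5200) = 12.3443
Bracket: 2^12 = 4096 < 5200 <= 2^13 = 8192
So ceil(log2(5200)) = 13

bits = ceil(log2(5200)) = ceil(12.3443) = 13 bits


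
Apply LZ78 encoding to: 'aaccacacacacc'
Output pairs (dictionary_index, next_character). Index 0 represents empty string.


LZ78 encoding steps:
Dictionary: {0: ''}
Step 1: w='' (idx 0), next='a' -> output (0, 'a'), add 'a' as idx 1
Step 2: w='a' (idx 1), next='c' -> output (1, 'c'), add 'ac' as idx 2
Step 3: w='' (idx 0), next='c' -> output (0, 'c'), add 'c' as idx 3
Step 4: w='ac' (idx 2), next='a' -> output (2, 'a'), add 'aca' as idx 4
Step 5: w='c' (idx 3), next='a' -> output (3, 'a'), add 'ca' as idx 5
Step 6: w='ca' (idx 5), next='c' -> output (5, 'c'), add 'cac' as idx 6
Step 7: w='c' (idx 3), end of input -> output (3, '')


Encoded: [(0, 'a'), (1, 'c'), (0, 'c'), (2, 'a'), (3, 'a'), (5, 'c'), (3, '')]


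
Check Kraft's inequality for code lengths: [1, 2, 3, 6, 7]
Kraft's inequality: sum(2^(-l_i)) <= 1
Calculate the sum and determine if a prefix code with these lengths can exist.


Sum = 2^(-1) + 2^(-2) + 2^(-3) + 2^(-6) + 2^(-7)
    = 0.5 + 0.25 + 0.125 + 0.015625 + 0.0078125
    = 115/128 = 0.8984375
Since 0.8984375 <= 1, Kraft's inequality IS satisfied.
A prefix code with these lengths CAN exist.

Kraft sum = 0.8984375. Satisfied.


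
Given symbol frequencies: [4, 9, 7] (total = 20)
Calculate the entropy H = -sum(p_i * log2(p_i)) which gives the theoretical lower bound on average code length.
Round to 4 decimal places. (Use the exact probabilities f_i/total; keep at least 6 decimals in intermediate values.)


Per-symbol terms -p_i * log2(p_i) with p_i = f_i/20:
  p = 4/20 = 0.200000: log2(p) = -2.321928, -p*log2(p) = 0.464386
  p = 9/20 = 0.450000: log2(p) = -1.152003, -p*log2(p) = 0.518401
  p = 7/20 = 0.350000: log2(p) = -1.514573, -p*log2(p) = 0.530101
H = 0.464386 + 0.518401 + 0.530101 = 1.512888

H = 1.5129 bits/symbol


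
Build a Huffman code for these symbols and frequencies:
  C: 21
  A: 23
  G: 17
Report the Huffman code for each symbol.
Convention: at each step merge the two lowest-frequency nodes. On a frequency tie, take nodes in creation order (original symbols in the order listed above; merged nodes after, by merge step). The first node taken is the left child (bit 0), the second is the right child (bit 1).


Huffman tree construction:
Step 1: Merge G(17) + C(21) = 38
Step 2: Merge A(23) + (G+C)(38) = 61
Read each symbol's code off the tree from the root (left child = 0, right child = 1).

Codes:
  C: 11 (length 2)
  A: 0 (length 1)
  G: 10 (length 2)
Average code length: 99/61 = 1.6230 bits/symbol


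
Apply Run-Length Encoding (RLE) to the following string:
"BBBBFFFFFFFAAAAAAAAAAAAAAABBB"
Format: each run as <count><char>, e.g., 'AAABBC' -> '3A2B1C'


Scanning runs left to right:
  i=0: run of 'B' x 4 -> '4B'
  i=4: run of 'F' x 7 -> '7F'
  i=11: run of 'A' x 15 -> '15A'
  i=26: run of 'B' x 3 -> '3B'

RLE = 4B7F15A3B


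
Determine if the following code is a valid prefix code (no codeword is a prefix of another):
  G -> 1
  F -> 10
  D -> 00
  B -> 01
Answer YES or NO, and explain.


Checking each pair (does one codeword prefix another?):
  G='1' vs F='10': prefix -- VIOLATION

NO -- this is NOT a valid prefix code. G (1) is a prefix of F (10).


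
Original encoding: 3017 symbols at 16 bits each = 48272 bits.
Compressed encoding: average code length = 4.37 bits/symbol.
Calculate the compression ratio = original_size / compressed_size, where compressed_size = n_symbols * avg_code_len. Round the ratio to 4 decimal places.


original_size = n_symbols * orig_bits = 3017 * 16 = 48272 bits
compressed_size = n_symbols * avg_code_len = 3017 * 4.37 = 13184.29 bits
ratio = original_size / compressed_size = 48272 / 13184.29 = 3.6613

Compression ratio = 3.6613


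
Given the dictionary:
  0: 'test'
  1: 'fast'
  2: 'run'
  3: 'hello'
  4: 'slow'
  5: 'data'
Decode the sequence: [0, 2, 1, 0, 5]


Look up each index in the dictionary:
  0 -> 'test'
  2 -> 'run'
  1 -> 'fast'
  0 -> 'test'
  5 -> 'data'

Decoded: "test run fast test data"


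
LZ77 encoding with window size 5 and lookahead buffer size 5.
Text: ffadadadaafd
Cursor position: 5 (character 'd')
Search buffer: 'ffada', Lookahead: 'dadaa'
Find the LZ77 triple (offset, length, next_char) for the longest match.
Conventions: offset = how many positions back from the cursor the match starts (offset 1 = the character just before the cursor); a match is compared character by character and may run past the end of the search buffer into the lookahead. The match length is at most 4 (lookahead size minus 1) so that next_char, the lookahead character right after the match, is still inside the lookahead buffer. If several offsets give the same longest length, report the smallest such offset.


Try each offset into the search buffer:
  offset=1 (pos 4, char 'a'): match length 0
  offset=2 (pos 3, char 'd'): match length 4
  offset=3 (pos 2, char 'a'): match length 0
  offset=4 (pos 1, char 'f'): match length 0
  offset=5 (pos 0, char 'f'): match length 0
Longest match has length 4 at offset 2.
next_char = character at position 5 + 4 = 9 -> 'a'

Best match: offset=2, length=4 (matching 'dada' starting at position 3)
LZ77 triple: (2, 4, 'a')


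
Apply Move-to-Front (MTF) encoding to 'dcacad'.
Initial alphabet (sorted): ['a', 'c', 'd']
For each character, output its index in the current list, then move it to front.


MTF encoding:
'd': index 2 in ['a', 'c', 'd'] -> ['d', 'a', 'c']
'c': index 2 in ['d', 'a', 'c'] -> ['c', 'd', 'a']
'a': index 2 in ['c', 'd', 'a'] -> ['a', 'c', 'd']
'c': index 1 in ['a', 'c', 'd'] -> ['c', 'a', 'd']
'a': index 1 in ['c', 'a', 'd'] -> ['a', 'c', 'd']
'd': index 2 in ['a', 'c', 'd'] -> ['d', 'a', 'c']


Output: [2, 2, 2, 1, 1, 2]


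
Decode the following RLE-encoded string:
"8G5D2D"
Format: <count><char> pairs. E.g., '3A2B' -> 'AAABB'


Expanding each <count><char> pair:
  8G -> 'GGGGGGGG'
  5D -> 'DDDDD'
  2D -> 'DD'

Decoded = GGGGGGGGDDDDDDD


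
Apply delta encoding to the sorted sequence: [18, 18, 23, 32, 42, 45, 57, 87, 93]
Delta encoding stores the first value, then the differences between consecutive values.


First value: 18
Deltas:
  18 - 18 = 0
  23 - 18 = 5
  32 - 23 = 9
  42 - 32 = 10
  45 - 42 = 3
  57 - 45 = 12
  87 - 57 = 30
  93 - 87 = 6


Delta encoded: [18, 0, 5, 9, 10, 3, 12, 30, 6]


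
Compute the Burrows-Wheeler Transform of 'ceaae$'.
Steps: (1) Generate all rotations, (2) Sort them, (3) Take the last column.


Rotations (sorted):
  0: $ceaae -> last char: e
  1: aae$ce -> last char: e
  2: ae$cea -> last char: a
  3: ceaae$ -> last char: $
  4: e$ceaa -> last char: a
  5: eaae$c -> last char: c


BWT = eea$ac


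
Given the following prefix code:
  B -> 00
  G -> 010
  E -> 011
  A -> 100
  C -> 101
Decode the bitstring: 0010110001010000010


Decoding step by step:
Bits 00 -> B
Bits 101 -> C
Bits 100 -> A
Bits 010 -> G
Bits 100 -> A
Bits 00 -> B
Bits 010 -> G


Decoded message: BCAGABG


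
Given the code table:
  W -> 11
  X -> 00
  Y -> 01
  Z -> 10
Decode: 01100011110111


Decoding:
01 -> Y
10 -> Z
00 -> X
11 -> W
11 -> W
01 -> Y
11 -> W


Result: YZXWWYW


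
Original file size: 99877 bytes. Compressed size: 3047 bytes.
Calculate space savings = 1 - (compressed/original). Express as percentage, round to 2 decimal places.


ratio = compressed/original = 3047/99877 = 0.030508
savings = 1 - ratio = 1 - 0.030508 = 0.969492
as a percentage: 0.969492 * 100 = 96.95%

Space savings = 1 - 3047/99877 = 96.95%


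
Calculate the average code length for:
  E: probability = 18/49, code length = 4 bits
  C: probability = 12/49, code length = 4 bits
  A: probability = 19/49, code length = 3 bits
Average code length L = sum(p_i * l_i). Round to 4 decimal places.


Weighted contributions p_i * l_i:
  E: (18/49) * 4 = 72/49
  C: (12/49) * 4 = 48/49
  A: (19/49) * 3 = 57/49
Sum = (72 + 48 + 57)/49 = 177/49

L = 177/49 = 3.6122 bits/symbol


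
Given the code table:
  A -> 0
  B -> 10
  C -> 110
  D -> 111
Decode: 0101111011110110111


Decoding:
0 -> A
10 -> B
111 -> D
10 -> B
111 -> D
10 -> B
110 -> C
111 -> D


Result: ABDBDBCD


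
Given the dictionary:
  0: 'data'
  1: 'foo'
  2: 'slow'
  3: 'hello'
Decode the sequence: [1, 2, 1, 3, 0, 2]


Look up each index in the dictionary:
  1 -> 'foo'
  2 -> 'slow'
  1 -> 'foo'
  3 -> 'hello'
  0 -> 'data'
  2 -> 'slow'

Decoded: "foo slow foo hello data slow"


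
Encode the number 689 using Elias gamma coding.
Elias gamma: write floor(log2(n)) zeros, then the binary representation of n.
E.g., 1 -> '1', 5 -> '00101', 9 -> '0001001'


num_bits = floor(log2(689)) + 1 = 10
leading_zeros = num_bits - 1 = 9
binary(689) = 1010110001

Elias gamma(689) = '000000000' + '1010110001' = 0000000001010110001 (19 bits)


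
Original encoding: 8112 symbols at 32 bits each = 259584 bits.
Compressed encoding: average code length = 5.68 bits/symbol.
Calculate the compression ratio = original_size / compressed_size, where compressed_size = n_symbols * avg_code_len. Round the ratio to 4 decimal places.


original_size = n_symbols * orig_bits = 8112 * 32 = 259584 bits
compressed_size = n_symbols * avg_code_len = 8112 * 5.68 = 46076.16 bits
ratio = original_size / compressed_size = 259584 / 46076.16 = 5.6338

Compression ratio = 5.6338


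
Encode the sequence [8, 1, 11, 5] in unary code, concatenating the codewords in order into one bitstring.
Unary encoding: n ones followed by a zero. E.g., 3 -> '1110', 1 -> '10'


Encode each number as n ones followed by a terminating 0:
  8 -> 111111110 (9 bits)
  1 -> 10 (2 bits)
  11 -> 111111111110 (12 bits)
  5 -> 111110 (6 bits)
Total length = 9 + 2 + 12 + 6 = 29 bits.

Unary([8, 1, 11, 5]) = 11111111010111111111110111110 (29 bits)


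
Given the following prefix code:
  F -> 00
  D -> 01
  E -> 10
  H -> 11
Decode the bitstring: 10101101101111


Decoding step by step:
Bits 10 -> E
Bits 10 -> E
Bits 11 -> H
Bits 01 -> D
Bits 10 -> E
Bits 11 -> H
Bits 11 -> H


Decoded message: EEHDEHH


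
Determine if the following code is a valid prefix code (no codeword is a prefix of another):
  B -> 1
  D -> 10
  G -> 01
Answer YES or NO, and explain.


Checking each pair (does one codeword prefix another?):
  B='1' vs D='10': prefix -- VIOLATION

NO -- this is NOT a valid prefix code. B (1) is a prefix of D (10).


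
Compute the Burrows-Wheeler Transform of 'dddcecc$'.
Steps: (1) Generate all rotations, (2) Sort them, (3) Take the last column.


Rotations (sorted):
  0: $dddcecc -> last char: c
  1: c$dddcec -> last char: c
  2: cc$dddce -> last char: e
  3: cecc$ddd -> last char: d
  4: dcecc$dd -> last char: d
  5: ddcecc$d -> last char: d
  6: dddcecc$ -> last char: $
  7: ecc$dddc -> last char: c


BWT = cceddd$c


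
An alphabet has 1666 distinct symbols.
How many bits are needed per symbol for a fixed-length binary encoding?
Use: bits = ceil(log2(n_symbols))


log2(1666) = 10.7022
Bracket: 2^10 = 1024 < 1666 <= 2^11 = 2048
So ceil(log2(1666)) = 11

bits = ceil(log2(1666)) = ceil(10.7022) = 11 bits


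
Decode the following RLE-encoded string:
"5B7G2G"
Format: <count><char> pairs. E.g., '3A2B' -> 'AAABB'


Expanding each <count><char> pair:
  5B -> 'BBBBB'
  7G -> 'GGGGGGG'
  2G -> 'GG'

Decoded = BBBBBGGGGGGGGG


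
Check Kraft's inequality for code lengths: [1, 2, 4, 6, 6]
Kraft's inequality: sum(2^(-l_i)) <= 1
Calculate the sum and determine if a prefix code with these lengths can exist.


Sum = 2^(-1) + 2^(-2) + 2^(-4) + 2^(-6) + 2^(-6)
    = 0.5 + 0.25 + 0.0625 + 0.015625 + 0.015625
    = 54/64 = 0.84375
Since 0.84375 <= 1, Kraft's inequality IS satisfied.
A prefix code with these lengths CAN exist.

Kraft sum = 0.84375. Satisfied.


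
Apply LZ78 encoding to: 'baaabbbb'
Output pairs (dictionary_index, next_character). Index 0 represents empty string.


LZ78 encoding steps:
Dictionary: {0: ''}
Step 1: w='' (idx 0), next='b' -> output (0, 'b'), add 'b' as idx 1
Step 2: w='' (idx 0), next='a' -> output (0, 'a'), add 'a' as idx 2
Step 3: w='a' (idx 2), next='a' -> output (2, 'a'), add 'aa' as idx 3
Step 4: w='b' (idx 1), next='b' -> output (1, 'b'), add 'bb' as idx 4
Step 5: w='bb' (idx 4), end of input -> output (4, '')


Encoded: [(0, 'b'), (0, 'a'), (2, 'a'), (1, 'b'), (4, '')]


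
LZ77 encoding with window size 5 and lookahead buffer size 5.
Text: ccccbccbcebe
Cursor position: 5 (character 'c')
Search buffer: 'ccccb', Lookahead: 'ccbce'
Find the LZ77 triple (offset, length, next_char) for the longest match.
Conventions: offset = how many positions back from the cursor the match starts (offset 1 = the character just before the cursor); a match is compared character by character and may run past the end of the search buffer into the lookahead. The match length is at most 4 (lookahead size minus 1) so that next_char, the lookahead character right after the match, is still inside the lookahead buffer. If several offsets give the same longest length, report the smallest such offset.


Try each offset into the search buffer:
  offset=1 (pos 4, char 'b'): match length 0
  offset=2 (pos 3, char 'c'): match length 1
  offset=3 (pos 2, char 'c'): match length 4
  offset=4 (pos 1, char 'c'): match length 2
  offset=5 (pos 0, char 'c'): match length 2
Longest match has length 4 at offset 3.
next_char = character at position 5 + 4 = 9 -> 'e'

Best match: offset=3, length=4 (matching 'ccbc' starting at position 2)
LZ77 triple: (3, 4, 'e')


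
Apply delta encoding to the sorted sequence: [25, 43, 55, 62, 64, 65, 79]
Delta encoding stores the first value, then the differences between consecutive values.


First value: 25
Deltas:
  43 - 25 = 18
  55 - 43 = 12
  62 - 55 = 7
  64 - 62 = 2
  65 - 64 = 1
  79 - 65 = 14


Delta encoded: [25, 18, 12, 7, 2, 1, 14]


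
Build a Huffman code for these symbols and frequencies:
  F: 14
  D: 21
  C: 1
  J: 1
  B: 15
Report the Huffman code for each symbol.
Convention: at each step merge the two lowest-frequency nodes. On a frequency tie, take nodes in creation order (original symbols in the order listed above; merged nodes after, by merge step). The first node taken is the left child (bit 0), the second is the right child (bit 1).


Huffman tree construction:
Step 1: Merge C(1) + J(1) = 2
Step 2: Merge (C+J)(2) + F(14) = 16
Step 3: Merge B(15) + ((C+J)+F)(16) = 31
Step 4: Merge D(21) + (B+((C+J)+F))(31) = 52
Read each symbol's code off the tree from the root (left child = 0, right child = 1).

Codes:
  F: 111 (length 3)
  D: 0 (length 1)
  C: 1100 (length 4)
  J: 1101 (length 4)
  B: 10 (length 2)
Average code length: 101/52 = 1.9423 bits/symbol


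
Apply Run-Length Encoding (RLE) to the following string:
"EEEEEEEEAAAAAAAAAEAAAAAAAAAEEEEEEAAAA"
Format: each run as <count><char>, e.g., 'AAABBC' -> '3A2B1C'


Scanning runs left to right:
  i=0: run of 'E' x 8 -> '8E'
  i=8: run of 'A' x 9 -> '9A'
  i=17: run of 'E' x 1 -> '1E'
  i=18: run of 'A' x 9 -> '9A'
  i=27: run of 'E' x 6 -> '6E'
  i=33: run of 'A' x 4 -> '4A'

RLE = 8E9A1E9A6E4A


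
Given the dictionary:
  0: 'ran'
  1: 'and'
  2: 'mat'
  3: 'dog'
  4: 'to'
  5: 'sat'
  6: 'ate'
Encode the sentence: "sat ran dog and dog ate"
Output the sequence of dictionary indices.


Look up each word in the dictionary:
  'sat' -> 5
  'ran' -> 0
  'dog' -> 3
  'and' -> 1
  'dog' -> 3
  'ate' -> 6

Encoded: [5, 0, 3, 1, 3, 6]


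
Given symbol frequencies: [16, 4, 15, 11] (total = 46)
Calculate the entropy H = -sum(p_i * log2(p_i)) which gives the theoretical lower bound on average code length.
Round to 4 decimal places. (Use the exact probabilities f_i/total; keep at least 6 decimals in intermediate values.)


Per-symbol terms -p_i * log2(p_i) with p_i = f_i/46:
  p = 16/46 = 0.347826: log2(p) = -1.523562, -p*log2(p) = 0.529935
  p = 4/46 = 0.086957: log2(p) = -3.523562, -p*log2(p) = 0.306397
  p = 15/46 = 0.326087: log2(p) = -1.616671, -p*log2(p) = 0.527175
  p = 11/46 = 0.239130: log2(p) = -2.064130, -p*log2(p) = 0.493596
H = 0.529935 + 0.306397 + 0.527175 + 0.493596 = 1.857103

H = 1.8571 bits/symbol


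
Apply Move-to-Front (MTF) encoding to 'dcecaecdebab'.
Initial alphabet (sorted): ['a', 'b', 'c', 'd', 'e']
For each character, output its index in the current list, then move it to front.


MTF encoding:
'd': index 3 in ['a', 'b', 'c', 'd', 'e'] -> ['d', 'a', 'b', 'c', 'e']
'c': index 3 in ['d', 'a', 'b', 'c', 'e'] -> ['c', 'd', 'a', 'b', 'e']
'e': index 4 in ['c', 'd', 'a', 'b', 'e'] -> ['e', 'c', 'd', 'a', 'b']
'c': index 1 in ['e', 'c', 'd', 'a', 'b'] -> ['c', 'e', 'd', 'a', 'b']
'a': index 3 in ['c', 'e', 'd', 'a', 'b'] -> ['a', 'c', 'e', 'd', 'b']
'e': index 2 in ['a', 'c', 'e', 'd', 'b'] -> ['e', 'a', 'c', 'd', 'b']
'c': index 2 in ['e', 'a', 'c', 'd', 'b'] -> ['c', 'e', 'a', 'd', 'b']
'd': index 3 in ['c', 'e', 'a', 'd', 'b'] -> ['d', 'c', 'e', 'a', 'b']
'e': index 2 in ['d', 'c', 'e', 'a', 'b'] -> ['e', 'd', 'c', 'a', 'b']
'b': index 4 in ['e', 'd', 'c', 'a', 'b'] -> ['b', 'e', 'd', 'c', 'a']
'a': index 4 in ['b', 'e', 'd', 'c', 'a'] -> ['a', 'b', 'e', 'd', 'c']
'b': index 1 in ['a', 'b', 'e', 'd', 'c'] -> ['b', 'a', 'e', 'd', 'c']


Output: [3, 3, 4, 1, 3, 2, 2, 3, 2, 4, 4, 1]


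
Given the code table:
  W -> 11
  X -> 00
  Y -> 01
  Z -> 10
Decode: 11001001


Decoding:
11 -> W
00 -> X
10 -> Z
01 -> Y


Result: WXZY


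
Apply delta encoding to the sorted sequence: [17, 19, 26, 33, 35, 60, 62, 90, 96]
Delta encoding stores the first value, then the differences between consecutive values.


First value: 17
Deltas:
  19 - 17 = 2
  26 - 19 = 7
  33 - 26 = 7
  35 - 33 = 2
  60 - 35 = 25
  62 - 60 = 2
  90 - 62 = 28
  96 - 90 = 6


Delta encoded: [17, 2, 7, 7, 2, 25, 2, 28, 6]


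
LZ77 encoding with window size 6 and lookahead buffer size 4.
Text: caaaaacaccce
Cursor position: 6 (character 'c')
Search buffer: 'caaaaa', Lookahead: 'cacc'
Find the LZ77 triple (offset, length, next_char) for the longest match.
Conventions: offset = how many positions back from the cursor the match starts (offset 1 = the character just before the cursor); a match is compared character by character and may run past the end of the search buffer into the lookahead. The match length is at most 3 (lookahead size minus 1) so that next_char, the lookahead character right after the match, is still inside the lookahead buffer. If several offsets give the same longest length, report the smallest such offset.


Try each offset into the search buffer:
  offset=1 (pos 5, char 'a'): match length 0
  offset=2 (pos 4, char 'a'): match length 0
  offset=3 (pos 3, char 'a'): match length 0
  offset=4 (pos 2, char 'a'): match length 0
  offset=5 (pos 1, char 'a'): match length 0
  offset=6 (pos 0, char 'c'): match length 2
Longest match has length 2 at offset 6.
next_char = character at position 6 + 2 = 8 -> 'c'

Best match: offset=6, length=2 (matching 'ca' starting at position 0)
LZ77 triple: (6, 2, 'c')


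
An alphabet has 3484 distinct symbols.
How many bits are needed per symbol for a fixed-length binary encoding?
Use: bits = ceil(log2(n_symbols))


log2(3484) = 11.7665
Bracket: 2^11 = 2048 < 3484 <= 2^12 = 4096
So ceil(log2(3484)) = 12

bits = ceil(log2(3484)) = ceil(11.7665) = 12 bits


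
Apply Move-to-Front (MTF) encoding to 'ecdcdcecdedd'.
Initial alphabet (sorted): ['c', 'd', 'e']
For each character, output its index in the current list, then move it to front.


MTF encoding:
'e': index 2 in ['c', 'd', 'e'] -> ['e', 'c', 'd']
'c': index 1 in ['e', 'c', 'd'] -> ['c', 'e', 'd']
'd': index 2 in ['c', 'e', 'd'] -> ['d', 'c', 'e']
'c': index 1 in ['d', 'c', 'e'] -> ['c', 'd', 'e']
'd': index 1 in ['c', 'd', 'e'] -> ['d', 'c', 'e']
'c': index 1 in ['d', 'c', 'e'] -> ['c', 'd', 'e']
'e': index 2 in ['c', 'd', 'e'] -> ['e', 'c', 'd']
'c': index 1 in ['e', 'c', 'd'] -> ['c', 'e', 'd']
'd': index 2 in ['c', 'e', 'd'] -> ['d', 'c', 'e']
'e': index 2 in ['d', 'c', 'e'] -> ['e', 'd', 'c']
'd': index 1 in ['e', 'd', 'c'] -> ['d', 'e', 'c']
'd': index 0 in ['d', 'e', 'c'] -> ['d', 'e', 'c']


Output: [2, 1, 2, 1, 1, 1, 2, 1, 2, 2, 1, 0]


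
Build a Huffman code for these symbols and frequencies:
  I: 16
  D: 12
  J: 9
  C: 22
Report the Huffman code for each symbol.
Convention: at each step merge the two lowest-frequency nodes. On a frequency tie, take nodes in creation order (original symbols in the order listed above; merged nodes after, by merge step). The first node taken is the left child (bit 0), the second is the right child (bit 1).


Huffman tree construction:
Step 1: Merge J(9) + D(12) = 21
Step 2: Merge I(16) + (J+D)(21) = 37
Step 3: Merge C(22) + (I+(J+D))(37) = 59
Read each symbol's code off the tree from the root (left child = 0, right child = 1).

Codes:
  I: 10 (length 2)
  D: 111 (length 3)
  J: 110 (length 3)
  C: 0 (length 1)
Average code length: 117/59 = 1.9831 bits/symbol
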